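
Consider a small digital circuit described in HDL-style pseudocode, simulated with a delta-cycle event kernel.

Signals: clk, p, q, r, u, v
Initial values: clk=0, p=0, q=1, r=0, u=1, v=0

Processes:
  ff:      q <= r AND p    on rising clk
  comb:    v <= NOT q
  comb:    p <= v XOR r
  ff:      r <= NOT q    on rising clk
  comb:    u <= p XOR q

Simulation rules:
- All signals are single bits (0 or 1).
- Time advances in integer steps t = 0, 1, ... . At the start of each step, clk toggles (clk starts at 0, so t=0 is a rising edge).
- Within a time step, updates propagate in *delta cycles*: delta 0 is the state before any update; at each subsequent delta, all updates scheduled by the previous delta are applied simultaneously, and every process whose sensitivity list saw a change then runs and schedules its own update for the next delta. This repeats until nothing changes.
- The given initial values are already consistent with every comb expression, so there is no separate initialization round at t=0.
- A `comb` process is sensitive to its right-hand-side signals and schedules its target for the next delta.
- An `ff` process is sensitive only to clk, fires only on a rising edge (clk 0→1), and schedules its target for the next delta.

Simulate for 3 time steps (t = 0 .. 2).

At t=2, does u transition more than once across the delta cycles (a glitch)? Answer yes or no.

t=0 Δ0: clk=0 r=0 q=1 p=0 u=1 v=0
  Δ1: clk:0→1
  Δ2: q:1→0
  Δ3: u:1→0, v:0→1
  Δ4: p:0→1
  Δ5: u:0→1
  (5Δ to stable)
t=1 Δ0: clk=1 r=0 q=0 p=1 u=1 v=1
  Δ1: clk:1→0
  (1Δ to stable)
t=2 Δ0: clk=0 r=0 q=0 p=1 u=1 v=1
  Δ1: clk:0→1
  Δ2: r:0→1
  Δ3: p:1→0
  Δ4: u:1→0
  (4Δ to stable)

no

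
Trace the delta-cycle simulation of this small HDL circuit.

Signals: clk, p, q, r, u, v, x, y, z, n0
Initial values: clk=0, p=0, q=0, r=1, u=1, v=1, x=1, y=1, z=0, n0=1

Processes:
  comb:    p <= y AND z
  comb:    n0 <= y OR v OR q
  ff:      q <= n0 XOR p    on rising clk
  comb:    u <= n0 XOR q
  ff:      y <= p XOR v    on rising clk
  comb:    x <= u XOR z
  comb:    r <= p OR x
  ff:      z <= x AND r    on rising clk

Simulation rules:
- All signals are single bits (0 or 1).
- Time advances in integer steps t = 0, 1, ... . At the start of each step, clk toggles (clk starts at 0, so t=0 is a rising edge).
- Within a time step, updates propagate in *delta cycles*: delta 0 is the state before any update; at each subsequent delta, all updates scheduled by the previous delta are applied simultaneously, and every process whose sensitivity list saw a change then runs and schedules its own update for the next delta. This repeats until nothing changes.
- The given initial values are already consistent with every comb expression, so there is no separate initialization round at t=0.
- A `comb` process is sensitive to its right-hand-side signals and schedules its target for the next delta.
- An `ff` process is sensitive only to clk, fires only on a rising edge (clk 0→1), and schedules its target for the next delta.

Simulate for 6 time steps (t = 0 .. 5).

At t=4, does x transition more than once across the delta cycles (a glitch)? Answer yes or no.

yes

[bits: y,z,q,v,x,u,r,n0,clk,p]
t=0: Δ0=1001111100 Δ1=1001111110 Δ2=1111111110 Δ3=1111001111 Δ4=1111101111 | 4Δ
t=1: Δ0=1111101111 Δ1=1111101101 | 1Δ
t=2: Δ0=1111101101 Δ1=1111101111 Δ2=0101101111 Δ3=0101111110 Δ4=0101011110 Δ5=0101010110 | 5Δ
t=3: Δ0=0101010110 Δ1=0101010100 | 1Δ
t=4: Δ0=0101010100 Δ1=0101010110 Δ2=1011010110 Δ3=1011100110 Δ4=1011001110 Δ5=1011000110 | 5Δ
t=5: Δ0=1011000110 Δ1=1011000100 | 1Δ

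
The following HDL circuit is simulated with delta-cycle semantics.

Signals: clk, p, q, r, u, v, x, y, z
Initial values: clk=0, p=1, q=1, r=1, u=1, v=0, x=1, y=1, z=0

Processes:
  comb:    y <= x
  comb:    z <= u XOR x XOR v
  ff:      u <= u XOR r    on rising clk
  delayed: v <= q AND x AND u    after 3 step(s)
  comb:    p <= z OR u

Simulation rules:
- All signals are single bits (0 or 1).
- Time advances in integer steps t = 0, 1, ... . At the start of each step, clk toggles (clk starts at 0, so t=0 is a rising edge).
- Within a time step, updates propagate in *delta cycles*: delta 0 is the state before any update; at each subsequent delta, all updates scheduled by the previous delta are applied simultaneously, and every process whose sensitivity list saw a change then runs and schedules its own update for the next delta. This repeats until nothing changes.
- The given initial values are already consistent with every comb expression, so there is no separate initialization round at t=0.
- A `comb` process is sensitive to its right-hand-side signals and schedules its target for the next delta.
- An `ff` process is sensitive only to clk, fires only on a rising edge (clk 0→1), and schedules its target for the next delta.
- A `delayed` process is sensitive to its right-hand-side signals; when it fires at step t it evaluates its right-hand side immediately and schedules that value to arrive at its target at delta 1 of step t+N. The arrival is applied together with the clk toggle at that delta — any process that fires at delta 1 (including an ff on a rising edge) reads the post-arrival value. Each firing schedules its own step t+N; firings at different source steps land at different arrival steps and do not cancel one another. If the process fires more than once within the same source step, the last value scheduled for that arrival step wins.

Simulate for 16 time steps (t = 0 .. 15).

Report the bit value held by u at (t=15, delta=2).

1

t=0 Δ0: v=0 y=1 r=1 p=1 u=1 z=0 q=1 clk=0 x=1
  Δ1: clk:0→1
  Δ2: u:1→0
  Δ3: p:1→0, z:0→1
  Δ4: p:0→1
  (4Δ to stable)
t=1 Δ0: v=0 y=1 r=1 p=1 u=0 z=1 q=1 clk=1 x=1
  Δ1: clk:1→0
  (1Δ to stable)
t=2 Δ0: v=0 y=1 r=1 p=1 u=0 z=1 q=1 clk=0 x=1
  Δ1: clk:0→1
  Δ2: u:0→1
  Δ3: z:1→0
  (3Δ to stable)
t=3 Δ0: v=0 y=1 r=1 p=1 u=1 z=0 q=1 clk=1 x=1
  Δ1: clk:1→0
  (1Δ to stable)
t=4 Δ0: v=0 y=1 r=1 p=1 u=1 z=0 q=1 clk=0 x=1
  Δ1: clk:0→1
  Δ2: u:1→0
  Δ3: p:1→0, z:0→1
  Δ4: p:0→1
  (4Δ to stable)
t=5 Δ0: v=0 y=1 r=1 p=1 u=0 z=1 q=1 clk=1 x=1
  Δ1: v:0→1, clk:1→0
  Δ2: z:1→0
  Δ3: p:1→0
  (3Δ to stable)
t=6 Δ0: v=1 y=1 r=1 p=0 u=0 z=0 q=1 clk=0 x=1
  Δ1: clk:0→1
  Δ2: u:0→1
  Δ3: p:0→1, z:0→1
  (3Δ to stable)
t=7 Δ0: v=1 y=1 r=1 p=1 u=1 z=1 q=1 clk=1 x=1
  Δ1: v:1→0, clk:1→0
  Δ2: z:1→0
  (2Δ to stable)
t=8 Δ0: v=0 y=1 r=1 p=1 u=1 z=0 q=1 clk=0 x=1
  Δ1: clk:0→1
  Δ2: u:1→0
  Δ3: p:1→0, z:0→1
  Δ4: p:0→1
  (4Δ to stable)
t=9 Δ0: v=0 y=1 r=1 p=1 u=0 z=1 q=1 clk=1 x=1
  Δ1: v:0→1, clk:1→0
  Δ2: z:1→0
  Δ3: p:1→0
  (3Δ to stable)
t=10 Δ0: v=1 y=1 r=1 p=0 u=0 z=0 q=1 clk=0 x=1
  Δ1: clk:0→1
  Δ2: u:0→1
  Δ3: p:0→1, z:0→1
  (3Δ to stable)
t=11 Δ0: v=1 y=1 r=1 p=1 u=1 z=1 q=1 clk=1 x=1
  Δ1: v:1→0, clk:1→0
  Δ2: z:1→0
  (2Δ to stable)
t=12 Δ0: v=0 y=1 r=1 p=1 u=1 z=0 q=1 clk=0 x=1
  Δ1: clk:0→1
  Δ2: u:1→0
  Δ3: p:1→0, z:0→1
  Δ4: p:0→1
  (4Δ to stable)
t=13 Δ0: v=0 y=1 r=1 p=1 u=0 z=1 q=1 clk=1 x=1
  Δ1: v:0→1, clk:1→0
  Δ2: z:1→0
  Δ3: p:1→0
  (3Δ to stable)
t=14 Δ0: v=1 y=1 r=1 p=0 u=0 z=0 q=1 clk=0 x=1
  Δ1: clk:0→1
  Δ2: u:0→1
  Δ3: p:0→1, z:0→1
  (3Δ to stable)
t=15 Δ0: v=1 y=1 r=1 p=1 u=1 z=1 q=1 clk=1 x=1
  Δ1: v:1→0, clk:1→0
  Δ2: z:1→0
  (2Δ to stable)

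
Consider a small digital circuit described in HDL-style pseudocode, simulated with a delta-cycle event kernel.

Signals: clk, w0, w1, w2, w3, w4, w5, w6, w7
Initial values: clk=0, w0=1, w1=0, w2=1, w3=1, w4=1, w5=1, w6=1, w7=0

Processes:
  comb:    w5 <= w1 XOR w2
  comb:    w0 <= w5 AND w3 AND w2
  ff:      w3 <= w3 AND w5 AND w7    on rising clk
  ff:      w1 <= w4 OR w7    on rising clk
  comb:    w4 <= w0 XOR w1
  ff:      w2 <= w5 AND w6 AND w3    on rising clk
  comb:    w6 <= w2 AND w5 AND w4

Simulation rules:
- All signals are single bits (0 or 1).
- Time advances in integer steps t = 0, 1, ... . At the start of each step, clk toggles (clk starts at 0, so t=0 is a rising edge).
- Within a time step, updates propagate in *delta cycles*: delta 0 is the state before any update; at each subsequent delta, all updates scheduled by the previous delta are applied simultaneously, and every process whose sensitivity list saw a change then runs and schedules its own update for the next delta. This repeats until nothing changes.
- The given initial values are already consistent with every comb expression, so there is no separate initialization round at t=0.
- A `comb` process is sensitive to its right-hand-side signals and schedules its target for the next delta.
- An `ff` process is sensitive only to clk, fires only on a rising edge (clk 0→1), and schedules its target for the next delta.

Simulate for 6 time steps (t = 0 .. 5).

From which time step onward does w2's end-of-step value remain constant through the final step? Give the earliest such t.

t=0 Δ0: w5=1 w3=1 w4=1 w2=1 w1=0 w7=0 w0=1 w6=1 clk=0
  Δ1: clk:0→1
  Δ2: w3:1→0, w1:0→1
  Δ3: w5:1→0, w4:1→0, w0:1→0
  Δ4: w4:0→1, w6:1→0
  (4Δ to stable)
t=1 Δ0: w5=0 w3=0 w4=1 w2=1 w1=1 w7=0 w0=0 w6=0 clk=1
  Δ1: clk:1→0
  (1Δ to stable)
t=2 Δ0: w5=0 w3=0 w4=1 w2=1 w1=1 w7=0 w0=0 w6=0 clk=0
  Δ1: clk:0→1
  Δ2: w2:1→0
  Δ3: w5:0→1
  (3Δ to stable)
t=3 Δ0: w5=1 w3=0 w4=1 w2=0 w1=1 w7=0 w0=0 w6=0 clk=1
  Δ1: clk:1→0
  (1Δ to stable)
t=4 Δ0: w5=1 w3=0 w4=1 w2=0 w1=1 w7=0 w0=0 w6=0 clk=0
  Δ1: clk:0→1
  (1Δ to stable)
t=5 Δ0: w5=1 w3=0 w4=1 w2=0 w1=1 w7=0 w0=0 w6=0 clk=1
  Δ1: clk:1→0
  (1Δ to stable)

2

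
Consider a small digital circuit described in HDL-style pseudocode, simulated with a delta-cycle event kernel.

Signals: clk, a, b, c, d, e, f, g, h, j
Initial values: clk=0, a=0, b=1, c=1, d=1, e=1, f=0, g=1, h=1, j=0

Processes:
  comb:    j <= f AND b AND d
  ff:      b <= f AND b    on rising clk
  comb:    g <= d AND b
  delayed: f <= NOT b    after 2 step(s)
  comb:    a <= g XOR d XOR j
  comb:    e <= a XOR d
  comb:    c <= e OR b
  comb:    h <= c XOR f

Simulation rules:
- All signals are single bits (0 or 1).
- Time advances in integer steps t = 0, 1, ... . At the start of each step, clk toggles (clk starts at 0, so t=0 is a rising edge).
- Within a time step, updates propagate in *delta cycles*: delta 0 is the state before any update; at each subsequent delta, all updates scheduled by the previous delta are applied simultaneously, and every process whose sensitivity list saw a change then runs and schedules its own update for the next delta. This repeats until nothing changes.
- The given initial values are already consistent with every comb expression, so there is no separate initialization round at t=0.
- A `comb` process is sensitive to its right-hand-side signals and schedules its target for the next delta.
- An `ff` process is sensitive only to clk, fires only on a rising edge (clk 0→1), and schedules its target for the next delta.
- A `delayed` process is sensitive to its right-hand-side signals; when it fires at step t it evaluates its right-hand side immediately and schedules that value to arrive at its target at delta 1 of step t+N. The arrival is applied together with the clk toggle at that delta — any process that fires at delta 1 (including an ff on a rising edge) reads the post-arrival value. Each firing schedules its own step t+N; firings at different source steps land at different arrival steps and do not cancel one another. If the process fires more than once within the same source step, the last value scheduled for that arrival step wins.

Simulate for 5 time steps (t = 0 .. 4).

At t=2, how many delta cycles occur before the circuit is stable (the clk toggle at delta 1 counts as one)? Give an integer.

2

t=0 Δ0: j=0 b=1 e=1 c=1 h=1 d=1 g=1 f=0 a=0 clk=0
  Δ1: clk:0→1
  Δ2: b:1→0
  Δ3: g:1→0
  Δ4: a:0→1
  Δ5: e:1→0
  Δ6: c:1→0
  Δ7: h:1→0
  (7Δ to stable)
t=1 Δ0: j=0 b=0 e=0 c=0 h=0 d=1 g=0 f=0 a=1 clk=1
  Δ1: clk:1→0
  (1Δ to stable)
t=2 Δ0: j=0 b=0 e=0 c=0 h=0 d=1 g=0 f=0 a=1 clk=0
  Δ1: f:0→1, clk:0→1
  Δ2: h:0→1
  (2Δ to stable)
t=3 Δ0: j=0 b=0 e=0 c=0 h=1 d=1 g=0 f=1 a=1 clk=1
  Δ1: clk:1→0
  (1Δ to stable)
t=4 Δ0: j=0 b=0 e=0 c=0 h=1 d=1 g=0 f=1 a=1 clk=0
  Δ1: clk:0→1
  (1Δ to stable)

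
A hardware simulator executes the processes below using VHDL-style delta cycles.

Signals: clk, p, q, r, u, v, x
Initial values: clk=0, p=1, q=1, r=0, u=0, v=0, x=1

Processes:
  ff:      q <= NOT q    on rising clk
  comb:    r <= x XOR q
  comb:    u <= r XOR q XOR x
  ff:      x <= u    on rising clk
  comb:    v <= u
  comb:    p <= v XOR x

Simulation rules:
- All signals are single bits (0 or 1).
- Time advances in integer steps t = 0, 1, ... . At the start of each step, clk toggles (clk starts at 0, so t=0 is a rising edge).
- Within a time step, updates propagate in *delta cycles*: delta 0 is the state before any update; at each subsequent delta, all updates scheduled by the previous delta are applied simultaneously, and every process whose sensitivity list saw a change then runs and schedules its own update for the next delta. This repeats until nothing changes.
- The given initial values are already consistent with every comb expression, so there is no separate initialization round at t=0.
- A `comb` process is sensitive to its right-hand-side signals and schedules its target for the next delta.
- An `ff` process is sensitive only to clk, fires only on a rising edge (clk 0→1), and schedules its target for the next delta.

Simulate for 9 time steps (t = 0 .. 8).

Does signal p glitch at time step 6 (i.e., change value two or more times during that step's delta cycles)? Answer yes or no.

yes

t=0 Δ0: u=0 q=1 p=1 r=0 clk=0 x=1 v=0
  Δ1: clk:0→1
  Δ2: q:1→0, x:1→0
  Δ3: p:1→0
  (3Δ to stable)
t=1 Δ0: u=0 q=0 p=0 r=0 clk=1 x=0 v=0
  Δ1: clk:1→0
  (1Δ to stable)
t=2 Δ0: u=0 q=0 p=0 r=0 clk=0 x=0 v=0
  Δ1: clk:0→1
  Δ2: q:0→1
  Δ3: u:0→1, r:0→1
  Δ4: u:1→0, v:0→1
  Δ5: p:0→1, v:1→0
  Δ6: p:1→0
  (6Δ to stable)
t=3 Δ0: u=0 q=1 p=0 r=1 clk=1 x=0 v=0
  Δ1: clk:1→0
  (1Δ to stable)
t=4 Δ0: u=0 q=1 p=0 r=1 clk=0 x=0 v=0
  Δ1: clk:0→1
  Δ2: q:1→0
  Δ3: u:0→1, r:1→0
  Δ4: u:1→0, v:0→1
  Δ5: p:0→1, v:1→0
  Δ6: p:1→0
  (6Δ to stable)
t=5 Δ0: u=0 q=0 p=0 r=0 clk=1 x=0 v=0
  Δ1: clk:1→0
  (1Δ to stable)
t=6 Δ0: u=0 q=0 p=0 r=0 clk=0 x=0 v=0
  Δ1: clk:0→1
  Δ2: q:0→1
  Δ3: u:0→1, r:0→1
  Δ4: u:1→0, v:0→1
  Δ5: p:0→1, v:1→0
  Δ6: p:1→0
  (6Δ to stable)
t=7 Δ0: u=0 q=1 p=0 r=1 clk=1 x=0 v=0
  Δ1: clk:1→0
  (1Δ to stable)
t=8 Δ0: u=0 q=1 p=0 r=1 clk=0 x=0 v=0
  Δ1: clk:0→1
  Δ2: q:1→0
  Δ3: u:0→1, r:1→0
  Δ4: u:1→0, v:0→1
  Δ5: p:0→1, v:1→0
  Δ6: p:1→0
  (6Δ to stable)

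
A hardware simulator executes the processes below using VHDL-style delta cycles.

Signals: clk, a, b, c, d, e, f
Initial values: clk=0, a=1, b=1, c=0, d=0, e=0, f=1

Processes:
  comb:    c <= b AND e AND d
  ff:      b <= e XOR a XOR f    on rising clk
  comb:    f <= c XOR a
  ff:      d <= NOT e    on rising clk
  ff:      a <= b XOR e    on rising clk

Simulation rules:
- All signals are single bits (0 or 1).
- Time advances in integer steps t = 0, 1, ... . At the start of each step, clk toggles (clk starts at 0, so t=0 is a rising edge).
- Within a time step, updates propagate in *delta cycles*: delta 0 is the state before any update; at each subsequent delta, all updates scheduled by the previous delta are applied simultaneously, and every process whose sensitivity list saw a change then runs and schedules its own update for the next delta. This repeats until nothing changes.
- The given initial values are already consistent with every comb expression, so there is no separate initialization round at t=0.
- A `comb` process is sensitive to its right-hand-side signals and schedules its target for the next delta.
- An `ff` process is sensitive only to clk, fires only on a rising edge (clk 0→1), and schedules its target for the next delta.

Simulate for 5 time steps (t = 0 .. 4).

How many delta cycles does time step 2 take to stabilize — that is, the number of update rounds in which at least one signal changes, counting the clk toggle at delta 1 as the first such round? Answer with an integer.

[bits: b,clk,c,f,d,e,a]
t=0: Δ0=1001001 Δ1=1101001 Δ2=0101101 | 2Δ
t=1: Δ0=0101101 Δ1=0001101 | 1Δ
t=2: Δ0=0001101 Δ1=0101101 Δ2=0101100 Δ3=0100100 | 3Δ
t=3: Δ0=0100100 Δ1=0000100 | 1Δ
t=4: Δ0=0000100 Δ1=0100100 | 1Δ

3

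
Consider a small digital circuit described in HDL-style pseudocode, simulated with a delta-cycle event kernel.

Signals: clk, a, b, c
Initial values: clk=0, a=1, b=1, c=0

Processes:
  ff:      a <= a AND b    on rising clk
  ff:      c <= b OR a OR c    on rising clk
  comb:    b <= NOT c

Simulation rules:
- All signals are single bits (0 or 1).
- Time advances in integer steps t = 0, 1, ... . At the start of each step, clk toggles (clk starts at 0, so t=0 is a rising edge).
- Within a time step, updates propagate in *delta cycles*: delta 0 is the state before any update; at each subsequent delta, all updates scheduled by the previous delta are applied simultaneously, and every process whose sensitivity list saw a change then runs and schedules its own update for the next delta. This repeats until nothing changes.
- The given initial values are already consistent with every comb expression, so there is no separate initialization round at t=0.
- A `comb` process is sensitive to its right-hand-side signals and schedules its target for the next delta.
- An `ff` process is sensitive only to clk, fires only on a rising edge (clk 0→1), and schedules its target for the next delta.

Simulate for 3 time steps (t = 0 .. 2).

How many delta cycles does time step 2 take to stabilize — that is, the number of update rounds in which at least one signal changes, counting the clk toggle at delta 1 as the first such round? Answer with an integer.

2

t=0 Δ0: clk=0 b=1 c=0 a=1
  Δ1: clk:0→1
  Δ2: c:0→1
  Δ3: b:1→0
  (3Δ to stable)
t=1 Δ0: clk=1 b=0 c=1 a=1
  Δ1: clk:1→0
  (1Δ to stable)
t=2 Δ0: clk=0 b=0 c=1 a=1
  Δ1: clk:0→1
  Δ2: a:1→0
  (2Δ to stable)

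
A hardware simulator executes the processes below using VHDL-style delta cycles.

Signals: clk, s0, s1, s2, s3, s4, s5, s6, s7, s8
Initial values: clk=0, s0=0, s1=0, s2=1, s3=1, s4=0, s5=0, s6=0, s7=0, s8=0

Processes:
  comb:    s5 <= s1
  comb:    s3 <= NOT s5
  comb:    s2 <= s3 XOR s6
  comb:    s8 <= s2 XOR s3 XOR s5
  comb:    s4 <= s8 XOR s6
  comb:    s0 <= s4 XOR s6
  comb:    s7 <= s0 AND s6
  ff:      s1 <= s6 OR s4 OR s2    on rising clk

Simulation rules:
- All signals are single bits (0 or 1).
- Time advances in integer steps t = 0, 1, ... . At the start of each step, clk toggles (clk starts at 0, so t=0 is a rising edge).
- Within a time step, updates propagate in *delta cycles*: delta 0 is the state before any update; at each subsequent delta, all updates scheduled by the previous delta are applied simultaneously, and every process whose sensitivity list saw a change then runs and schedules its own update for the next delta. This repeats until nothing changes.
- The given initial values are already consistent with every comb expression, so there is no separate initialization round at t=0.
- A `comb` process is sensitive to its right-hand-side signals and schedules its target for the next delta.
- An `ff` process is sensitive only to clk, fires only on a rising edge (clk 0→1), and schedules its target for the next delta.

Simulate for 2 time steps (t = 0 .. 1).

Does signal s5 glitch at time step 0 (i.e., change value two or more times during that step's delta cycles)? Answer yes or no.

no

t0.Δ0 s8=0 s3=1 clk=0 s4=0 s0=0 s1=0 s6=0 s7=0 s5=0 s2=1
t0.Δ1 s8=0 s3=1 clk=1 s4=0 s0=0 s1=0 s6=0 s7=0 s5=0 s2=1
t0.Δ2 s8=0 s3=1 clk=1 s4=0 s0=0 s1=1 s6=0 s7=0 s5=0 s2=1
t0.Δ3 s8=0 s3=1 clk=1 s4=0 s0=0 s1=1 s6=0 s7=0 s5=1 s2=1
t0.Δ4 s8=1 s3=0 clk=1 s4=0 s0=0 s1=1 s6=0 s7=0 s5=1 s2=1
t0.Δ5 s8=0 s3=0 clk=1 s4=1 s0=0 s1=1 s6=0 s7=0 s5=1 s2=0
t0.Δ6 s8=1 s3=0 clk=1 s4=0 s0=1 s1=1 s6=0 s7=0 s5=1 s2=0
t0.Δ7 s8=1 s3=0 clk=1 s4=1 s0=0 s1=1 s6=0 s7=0 s5=1 s2=0
t0.Δ8 s8=1 s3=0 clk=1 s4=1 s0=1 s1=1 s6=0 s7=0 s5=1 s2=0
t1.Δ0 s8=1 s3=0 clk=1 s4=1 s0=1 s1=1 s6=0 s7=0 s5=1 s2=0
t1.Δ1 s8=1 s3=0 clk=0 s4=1 s0=1 s1=1 s6=0 s7=0 s5=1 s2=0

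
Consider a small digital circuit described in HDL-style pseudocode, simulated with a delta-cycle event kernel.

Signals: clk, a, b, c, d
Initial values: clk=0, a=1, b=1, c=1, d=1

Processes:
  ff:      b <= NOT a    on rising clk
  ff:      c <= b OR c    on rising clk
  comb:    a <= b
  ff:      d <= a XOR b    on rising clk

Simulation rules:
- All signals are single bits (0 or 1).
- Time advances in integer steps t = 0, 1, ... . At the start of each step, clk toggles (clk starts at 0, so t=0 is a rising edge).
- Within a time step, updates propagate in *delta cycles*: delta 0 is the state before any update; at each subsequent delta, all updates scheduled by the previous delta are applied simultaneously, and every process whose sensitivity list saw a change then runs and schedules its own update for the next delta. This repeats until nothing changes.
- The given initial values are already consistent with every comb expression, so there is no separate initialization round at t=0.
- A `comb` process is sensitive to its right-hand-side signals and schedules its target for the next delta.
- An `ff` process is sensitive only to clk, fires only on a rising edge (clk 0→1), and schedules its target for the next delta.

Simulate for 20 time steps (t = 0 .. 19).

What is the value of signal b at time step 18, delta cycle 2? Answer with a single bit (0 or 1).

1

t0.Δ0 b=1 c=1 a=1 d=1 clk=0
t0.Δ1 b=1 c=1 a=1 d=1 clk=1
t0.Δ2 b=0 c=1 a=1 d=0 clk=1
t0.Δ3 b=0 c=1 a=0 d=0 clk=1
t1.Δ0 b=0 c=1 a=0 d=0 clk=1
t1.Δ1 b=0 c=1 a=0 d=0 clk=0
t2.Δ0 b=0 c=1 a=0 d=0 clk=0
t2.Δ1 b=0 c=1 a=0 d=0 clk=1
t2.Δ2 b=1 c=1 a=0 d=0 clk=1
t2.Δ3 b=1 c=1 a=1 d=0 clk=1
t3.Δ0 b=1 c=1 a=1 d=0 clk=1
t3.Δ1 b=1 c=1 a=1 d=0 clk=0
t4.Δ0 b=1 c=1 a=1 d=0 clk=0
t4.Δ1 b=1 c=1 a=1 d=0 clk=1
t4.Δ2 b=0 c=1 a=1 d=0 clk=1
t4.Δ3 b=0 c=1 a=0 d=0 clk=1
t5.Δ0 b=0 c=1 a=0 d=0 clk=1
t5.Δ1 b=0 c=1 a=0 d=0 clk=0
t6.Δ0 b=0 c=1 a=0 d=0 clk=0
t6.Δ1 b=0 c=1 a=0 d=0 clk=1
t6.Δ2 b=1 c=1 a=0 d=0 clk=1
t6.Δ3 b=1 c=1 a=1 d=0 clk=1
t7.Δ0 b=1 c=1 a=1 d=0 clk=1
t7.Δ1 b=1 c=1 a=1 d=0 clk=0
t8.Δ0 b=1 c=1 a=1 d=0 clk=0
t8.Δ1 b=1 c=1 a=1 d=0 clk=1
t8.Δ2 b=0 c=1 a=1 d=0 clk=1
t8.Δ3 b=0 c=1 a=0 d=0 clk=1
t9.Δ0 b=0 c=1 a=0 d=0 clk=1
t9.Δ1 b=0 c=1 a=0 d=0 clk=0
t10.Δ0 b=0 c=1 a=0 d=0 clk=0
t10.Δ1 b=0 c=1 a=0 d=0 clk=1
t10.Δ2 b=1 c=1 a=0 d=0 clk=1
t10.Δ3 b=1 c=1 a=1 d=0 clk=1
t11.Δ0 b=1 c=1 a=1 d=0 clk=1
t11.Δ1 b=1 c=1 a=1 d=0 clk=0
t12.Δ0 b=1 c=1 a=1 d=0 clk=0
t12.Δ1 b=1 c=1 a=1 d=0 clk=1
t12.Δ2 b=0 c=1 a=1 d=0 clk=1
t12.Δ3 b=0 c=1 a=0 d=0 clk=1
t13.Δ0 b=0 c=1 a=0 d=0 clk=1
t13.Δ1 b=0 c=1 a=0 d=0 clk=0
t14.Δ0 b=0 c=1 a=0 d=0 clk=0
t14.Δ1 b=0 c=1 a=0 d=0 clk=1
t14.Δ2 b=1 c=1 a=0 d=0 clk=1
t14.Δ3 b=1 c=1 a=1 d=0 clk=1
t15.Δ0 b=1 c=1 a=1 d=0 clk=1
t15.Δ1 b=1 c=1 a=1 d=0 clk=0
t16.Δ0 b=1 c=1 a=1 d=0 clk=0
t16.Δ1 b=1 c=1 a=1 d=0 clk=1
t16.Δ2 b=0 c=1 a=1 d=0 clk=1
t16.Δ3 b=0 c=1 a=0 d=0 clk=1
t17.Δ0 b=0 c=1 a=0 d=0 clk=1
t17.Δ1 b=0 c=1 a=0 d=0 clk=0
t18.Δ0 b=0 c=1 a=0 d=0 clk=0
t18.Δ1 b=0 c=1 a=0 d=0 clk=1
t18.Δ2 b=1 c=1 a=0 d=0 clk=1
t18.Δ3 b=1 c=1 a=1 d=0 clk=1
t19.Δ0 b=1 c=1 a=1 d=0 clk=1
t19.Δ1 b=1 c=1 a=1 d=0 clk=0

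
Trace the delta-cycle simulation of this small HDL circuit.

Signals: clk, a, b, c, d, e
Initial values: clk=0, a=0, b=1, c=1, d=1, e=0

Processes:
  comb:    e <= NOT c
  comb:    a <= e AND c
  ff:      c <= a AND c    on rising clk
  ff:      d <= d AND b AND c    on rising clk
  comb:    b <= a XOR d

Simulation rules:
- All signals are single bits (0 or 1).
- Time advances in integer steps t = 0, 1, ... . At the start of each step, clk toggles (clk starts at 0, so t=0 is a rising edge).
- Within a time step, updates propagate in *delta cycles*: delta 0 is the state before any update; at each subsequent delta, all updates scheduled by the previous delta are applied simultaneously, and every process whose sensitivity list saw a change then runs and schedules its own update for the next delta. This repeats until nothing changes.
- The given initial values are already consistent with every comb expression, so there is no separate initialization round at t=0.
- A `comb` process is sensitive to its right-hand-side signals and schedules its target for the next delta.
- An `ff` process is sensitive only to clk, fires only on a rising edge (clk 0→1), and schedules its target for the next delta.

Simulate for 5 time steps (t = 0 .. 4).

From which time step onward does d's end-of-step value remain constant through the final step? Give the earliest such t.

[bits: d,e,a,clk,c,b]
t=0: Δ0=100011 Δ1=100111 Δ2=100101 Δ3=110101 | 3Δ
t=1: Δ0=110101 Δ1=110001 | 1Δ
t=2: Δ0=110001 Δ1=110101 Δ2=010101 Δ3=010100 | 3Δ
t=3: Δ0=010100 Δ1=010000 | 1Δ
t=4: Δ0=010000 Δ1=010100 | 1Δ

2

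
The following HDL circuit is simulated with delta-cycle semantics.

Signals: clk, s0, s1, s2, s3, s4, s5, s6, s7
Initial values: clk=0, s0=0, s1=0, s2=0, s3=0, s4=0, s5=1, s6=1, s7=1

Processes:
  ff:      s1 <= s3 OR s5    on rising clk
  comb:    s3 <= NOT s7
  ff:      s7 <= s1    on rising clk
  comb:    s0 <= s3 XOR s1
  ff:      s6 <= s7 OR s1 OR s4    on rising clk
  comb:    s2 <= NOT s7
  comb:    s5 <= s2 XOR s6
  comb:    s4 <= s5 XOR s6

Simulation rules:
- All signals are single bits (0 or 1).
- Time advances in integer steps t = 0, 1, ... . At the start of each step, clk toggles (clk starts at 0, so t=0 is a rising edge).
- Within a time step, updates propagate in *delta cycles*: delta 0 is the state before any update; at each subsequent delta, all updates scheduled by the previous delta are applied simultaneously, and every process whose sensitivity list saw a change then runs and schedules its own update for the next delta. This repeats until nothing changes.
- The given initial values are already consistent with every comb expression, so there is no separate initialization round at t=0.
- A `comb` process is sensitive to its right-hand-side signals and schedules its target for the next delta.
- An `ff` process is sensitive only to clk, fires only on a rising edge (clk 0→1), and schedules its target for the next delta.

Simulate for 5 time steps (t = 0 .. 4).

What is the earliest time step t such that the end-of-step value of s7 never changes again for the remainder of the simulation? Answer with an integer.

t0.Δ0 s5=1 s7=1 s4=0 clk=0 s1=0 s2=0 s6=1 s3=0 s0=0
t0.Δ1 s5=1 s7=1 s4=0 clk=1 s1=0 s2=0 s6=1 s3=0 s0=0
t0.Δ2 s5=1 s7=0 s4=0 clk=1 s1=1 s2=0 s6=1 s3=0 s0=0
t0.Δ3 s5=1 s7=0 s4=0 clk=1 s1=1 s2=1 s6=1 s3=1 s0=1
t0.Δ4 s5=0 s7=0 s4=0 clk=1 s1=1 s2=1 s6=1 s3=1 s0=0
t0.Δ5 s5=0 s7=0 s4=1 clk=1 s1=1 s2=1 s6=1 s3=1 s0=0
t1.Δ0 s5=0 s7=0 s4=1 clk=1 s1=1 s2=1 s6=1 s3=1 s0=0
t1.Δ1 s5=0 s7=0 s4=1 clk=0 s1=1 s2=1 s6=1 s3=1 s0=0
t2.Δ0 s5=0 s7=0 s4=1 clk=0 s1=1 s2=1 s6=1 s3=1 s0=0
t2.Δ1 s5=0 s7=0 s4=1 clk=1 s1=1 s2=1 s6=1 s3=1 s0=0
t2.Δ2 s5=0 s7=1 s4=1 clk=1 s1=1 s2=1 s6=1 s3=1 s0=0
t2.Δ3 s5=0 s7=1 s4=1 clk=1 s1=1 s2=0 s6=1 s3=0 s0=0
t2.Δ4 s5=1 s7=1 s4=1 clk=1 s1=1 s2=0 s6=1 s3=0 s0=1
t2.Δ5 s5=1 s7=1 s4=0 clk=1 s1=1 s2=0 s6=1 s3=0 s0=1
t3.Δ0 s5=1 s7=1 s4=0 clk=1 s1=1 s2=0 s6=1 s3=0 s0=1
t3.Δ1 s5=1 s7=1 s4=0 clk=0 s1=1 s2=0 s6=1 s3=0 s0=1
t4.Δ0 s5=1 s7=1 s4=0 clk=0 s1=1 s2=0 s6=1 s3=0 s0=1
t4.Δ1 s5=1 s7=1 s4=0 clk=1 s1=1 s2=0 s6=1 s3=0 s0=1

2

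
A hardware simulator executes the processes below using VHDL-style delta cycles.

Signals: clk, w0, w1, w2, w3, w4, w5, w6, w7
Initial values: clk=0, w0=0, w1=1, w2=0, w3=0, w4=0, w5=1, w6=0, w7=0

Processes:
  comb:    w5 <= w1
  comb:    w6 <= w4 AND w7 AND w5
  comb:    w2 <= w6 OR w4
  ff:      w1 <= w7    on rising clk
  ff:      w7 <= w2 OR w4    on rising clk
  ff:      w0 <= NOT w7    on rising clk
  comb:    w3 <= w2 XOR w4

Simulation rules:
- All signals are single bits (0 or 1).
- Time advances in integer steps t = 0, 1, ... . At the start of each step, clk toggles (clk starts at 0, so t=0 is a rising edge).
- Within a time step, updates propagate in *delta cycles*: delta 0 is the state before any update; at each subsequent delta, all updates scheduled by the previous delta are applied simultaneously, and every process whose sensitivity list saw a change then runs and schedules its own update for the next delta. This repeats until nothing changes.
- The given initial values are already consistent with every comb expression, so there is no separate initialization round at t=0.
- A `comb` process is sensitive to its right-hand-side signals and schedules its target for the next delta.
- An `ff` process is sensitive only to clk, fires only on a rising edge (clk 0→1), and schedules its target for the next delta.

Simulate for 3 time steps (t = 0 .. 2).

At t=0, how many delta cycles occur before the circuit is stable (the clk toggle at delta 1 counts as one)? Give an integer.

3

[bits: w4,w3,w5,clk,w6,w0,w1,w2,w7]
t=0: Δ0=001000100 Δ1=001100100 Δ2=001101000 Δ3=000101000 | 3Δ
t=1: Δ0=000101000 Δ1=000001000 | 1Δ
t=2: Δ0=000001000 Δ1=000101000 | 1Δ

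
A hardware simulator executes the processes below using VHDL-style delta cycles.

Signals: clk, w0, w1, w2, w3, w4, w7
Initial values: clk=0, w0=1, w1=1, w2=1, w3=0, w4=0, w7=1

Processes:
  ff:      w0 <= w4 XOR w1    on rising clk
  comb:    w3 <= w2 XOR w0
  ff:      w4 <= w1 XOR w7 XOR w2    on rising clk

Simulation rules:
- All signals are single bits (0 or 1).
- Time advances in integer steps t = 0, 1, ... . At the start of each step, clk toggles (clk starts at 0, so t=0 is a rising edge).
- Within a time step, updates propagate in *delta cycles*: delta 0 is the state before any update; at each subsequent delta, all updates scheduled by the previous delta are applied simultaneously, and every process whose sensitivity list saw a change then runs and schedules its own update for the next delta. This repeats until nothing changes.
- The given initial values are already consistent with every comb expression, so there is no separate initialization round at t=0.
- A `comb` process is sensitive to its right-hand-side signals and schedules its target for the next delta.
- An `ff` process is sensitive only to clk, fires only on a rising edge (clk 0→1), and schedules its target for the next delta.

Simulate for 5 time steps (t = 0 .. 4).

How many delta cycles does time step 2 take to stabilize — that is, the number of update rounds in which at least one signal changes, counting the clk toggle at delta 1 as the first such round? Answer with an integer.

3

t0.Δ0 clk=0 w3=0 w1=1 w4=0 w2=1 w7=1 w0=1
t0.Δ1 clk=1 w3=0 w1=1 w4=0 w2=1 w7=1 w0=1
t0.Δ2 clk=1 w3=0 w1=1 w4=1 w2=1 w7=1 w0=1
t1.Δ0 clk=1 w3=0 w1=1 w4=1 w2=1 w7=1 w0=1
t1.Δ1 clk=0 w3=0 w1=1 w4=1 w2=1 w7=1 w0=1
t2.Δ0 clk=0 w3=0 w1=1 w4=1 w2=1 w7=1 w0=1
t2.Δ1 clk=1 w3=0 w1=1 w4=1 w2=1 w7=1 w0=1
t2.Δ2 clk=1 w3=0 w1=1 w4=1 w2=1 w7=1 w0=0
t2.Δ3 clk=1 w3=1 w1=1 w4=1 w2=1 w7=1 w0=0
t3.Δ0 clk=1 w3=1 w1=1 w4=1 w2=1 w7=1 w0=0
t3.Δ1 clk=0 w3=1 w1=1 w4=1 w2=1 w7=1 w0=0
t4.Δ0 clk=0 w3=1 w1=1 w4=1 w2=1 w7=1 w0=0
t4.Δ1 clk=1 w3=1 w1=1 w4=1 w2=1 w7=1 w0=0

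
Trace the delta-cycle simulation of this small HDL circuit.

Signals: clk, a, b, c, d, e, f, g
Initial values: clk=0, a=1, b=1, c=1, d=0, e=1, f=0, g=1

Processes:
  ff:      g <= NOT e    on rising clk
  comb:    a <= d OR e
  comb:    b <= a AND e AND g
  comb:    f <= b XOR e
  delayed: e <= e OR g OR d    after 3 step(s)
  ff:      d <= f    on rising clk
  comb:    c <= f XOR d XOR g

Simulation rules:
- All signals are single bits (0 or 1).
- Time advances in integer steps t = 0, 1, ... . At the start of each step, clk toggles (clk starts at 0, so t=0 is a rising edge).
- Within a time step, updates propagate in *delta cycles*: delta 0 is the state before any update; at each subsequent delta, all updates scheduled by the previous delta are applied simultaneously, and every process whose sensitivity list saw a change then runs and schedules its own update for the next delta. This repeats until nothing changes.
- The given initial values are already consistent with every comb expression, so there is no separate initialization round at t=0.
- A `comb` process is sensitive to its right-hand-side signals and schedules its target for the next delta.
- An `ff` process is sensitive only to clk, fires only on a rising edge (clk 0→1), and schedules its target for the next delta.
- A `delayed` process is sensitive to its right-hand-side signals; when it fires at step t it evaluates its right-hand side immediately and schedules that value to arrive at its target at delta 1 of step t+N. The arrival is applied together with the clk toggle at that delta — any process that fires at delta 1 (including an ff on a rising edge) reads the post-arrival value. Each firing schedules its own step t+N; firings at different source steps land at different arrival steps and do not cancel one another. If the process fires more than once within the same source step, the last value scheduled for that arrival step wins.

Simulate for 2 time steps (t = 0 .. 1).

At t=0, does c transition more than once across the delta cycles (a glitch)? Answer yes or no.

yes

[bits: e,clk,b,a,f,c,g,d]
t=0: Δ0=10110110 Δ1=11110110 Δ2=11110100 Δ3=11010000 Δ4=11011000 Δ5=11011100 | 5Δ
t=1: Δ0=11011100 Δ1=10011100 | 1Δ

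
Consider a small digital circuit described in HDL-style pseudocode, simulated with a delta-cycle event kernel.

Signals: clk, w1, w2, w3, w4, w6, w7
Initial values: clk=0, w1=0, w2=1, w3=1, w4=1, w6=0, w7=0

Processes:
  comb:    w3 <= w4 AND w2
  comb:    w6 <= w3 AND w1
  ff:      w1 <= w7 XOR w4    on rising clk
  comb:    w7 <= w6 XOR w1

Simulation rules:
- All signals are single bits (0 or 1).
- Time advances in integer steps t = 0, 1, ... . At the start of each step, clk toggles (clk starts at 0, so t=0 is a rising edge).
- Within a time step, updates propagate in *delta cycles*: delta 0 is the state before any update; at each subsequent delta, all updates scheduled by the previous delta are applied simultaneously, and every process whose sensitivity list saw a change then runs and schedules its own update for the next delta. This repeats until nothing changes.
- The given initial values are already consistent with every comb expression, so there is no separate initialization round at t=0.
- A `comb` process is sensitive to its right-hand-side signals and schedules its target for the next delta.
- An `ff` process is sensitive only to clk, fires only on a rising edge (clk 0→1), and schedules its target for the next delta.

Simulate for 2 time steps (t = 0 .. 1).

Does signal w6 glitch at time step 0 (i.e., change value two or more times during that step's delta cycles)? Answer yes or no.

t=0 Δ0: w1=0 clk=0 w7=0 w3=1 w2=1 w4=1 w6=0
  Δ1: clk:0→1
  Δ2: w1:0→1
  Δ3: w7:0→1, w6:0→1
  Δ4: w7:1→0
  (4Δ to stable)
t=1 Δ0: w1=1 clk=1 w7=0 w3=1 w2=1 w4=1 w6=1
  Δ1: clk:1→0
  (1Δ to stable)

no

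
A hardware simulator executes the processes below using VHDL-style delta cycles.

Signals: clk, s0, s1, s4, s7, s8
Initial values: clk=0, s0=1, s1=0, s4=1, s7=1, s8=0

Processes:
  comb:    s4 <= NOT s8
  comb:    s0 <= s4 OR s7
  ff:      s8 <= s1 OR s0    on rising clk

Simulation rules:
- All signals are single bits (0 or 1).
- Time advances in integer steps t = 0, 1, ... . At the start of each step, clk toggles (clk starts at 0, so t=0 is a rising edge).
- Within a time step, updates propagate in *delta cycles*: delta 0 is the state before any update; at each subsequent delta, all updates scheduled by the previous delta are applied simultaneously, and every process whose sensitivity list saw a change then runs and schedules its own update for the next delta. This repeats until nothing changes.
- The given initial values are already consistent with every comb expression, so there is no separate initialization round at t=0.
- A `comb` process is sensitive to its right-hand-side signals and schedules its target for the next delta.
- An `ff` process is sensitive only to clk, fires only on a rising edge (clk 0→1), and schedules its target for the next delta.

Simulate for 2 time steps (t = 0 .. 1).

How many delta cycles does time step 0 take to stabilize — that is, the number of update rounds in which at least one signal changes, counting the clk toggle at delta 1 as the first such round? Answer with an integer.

t=0 Δ0: s0=1 s8=0 s4=1 s7=1 clk=0 s1=0
  Δ1: clk:0→1
  Δ2: s8:0→1
  Δ3: s4:1→0
  (3Δ to stable)
t=1 Δ0: s0=1 s8=1 s4=0 s7=1 clk=1 s1=0
  Δ1: clk:1→0
  (1Δ to stable)

3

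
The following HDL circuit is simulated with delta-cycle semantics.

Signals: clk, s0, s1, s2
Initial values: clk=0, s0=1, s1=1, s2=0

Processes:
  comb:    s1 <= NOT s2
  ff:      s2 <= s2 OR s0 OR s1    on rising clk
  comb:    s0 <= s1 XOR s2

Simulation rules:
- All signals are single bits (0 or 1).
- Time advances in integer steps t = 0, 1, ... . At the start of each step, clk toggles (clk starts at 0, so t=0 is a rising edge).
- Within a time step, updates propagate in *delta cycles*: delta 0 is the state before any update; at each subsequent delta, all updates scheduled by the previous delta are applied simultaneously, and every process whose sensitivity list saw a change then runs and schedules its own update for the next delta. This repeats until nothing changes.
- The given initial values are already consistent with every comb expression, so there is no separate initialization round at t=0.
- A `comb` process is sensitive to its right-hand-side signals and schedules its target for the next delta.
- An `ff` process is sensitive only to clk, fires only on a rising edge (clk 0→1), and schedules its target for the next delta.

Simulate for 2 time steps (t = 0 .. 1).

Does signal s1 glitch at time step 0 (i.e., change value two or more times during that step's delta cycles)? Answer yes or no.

[bits: s2,s1,s0,clk]
t=0: Δ0=0110 Δ1=0111 Δ2=1111 Δ3=1001 Δ4=1011 | 4Δ
t=1: Δ0=1011 Δ1=1010 | 1Δ

no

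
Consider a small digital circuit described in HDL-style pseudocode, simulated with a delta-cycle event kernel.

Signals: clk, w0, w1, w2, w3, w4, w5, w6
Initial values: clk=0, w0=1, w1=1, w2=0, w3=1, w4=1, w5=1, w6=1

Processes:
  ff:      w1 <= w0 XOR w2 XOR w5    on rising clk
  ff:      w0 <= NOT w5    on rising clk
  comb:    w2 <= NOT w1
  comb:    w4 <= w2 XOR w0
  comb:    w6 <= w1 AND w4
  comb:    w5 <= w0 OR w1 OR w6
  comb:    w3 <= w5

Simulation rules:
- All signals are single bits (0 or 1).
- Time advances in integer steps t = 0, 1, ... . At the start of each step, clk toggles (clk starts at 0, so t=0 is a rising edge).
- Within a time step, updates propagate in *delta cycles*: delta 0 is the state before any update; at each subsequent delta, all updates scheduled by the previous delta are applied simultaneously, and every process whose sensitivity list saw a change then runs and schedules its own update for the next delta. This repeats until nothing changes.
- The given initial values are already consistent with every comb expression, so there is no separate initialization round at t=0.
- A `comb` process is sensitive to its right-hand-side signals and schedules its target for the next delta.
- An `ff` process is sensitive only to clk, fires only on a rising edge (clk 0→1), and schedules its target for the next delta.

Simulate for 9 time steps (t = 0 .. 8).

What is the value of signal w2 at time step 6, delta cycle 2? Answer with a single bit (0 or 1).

t=0 Δ0: w5=1 w0=1 w1=1 w2=0 clk=0 w3=1 w4=1 w6=1
  Δ1: clk:0→1
  Δ2: w0:1→0, w1:1→0
  Δ3: w2:0→1, w4:1→0, w6:1→0
  Δ4: w5:1→0, w4:0→1
  Δ5: w3:1→0
  (5Δ to stable)
t=1 Δ0: w5=0 w0=0 w1=0 w2=1 clk=1 w3=0 w4=1 w6=0
  Δ1: clk:1→0
  (1Δ to stable)
t=2 Δ0: w5=0 w0=0 w1=0 w2=1 clk=0 w3=0 w4=1 w6=0
  Δ1: clk:0→1
  Δ2: w0:0→1, w1:0→1
  Δ3: w5:0→1, w2:1→0, w4:1→0, w6:0→1
  Δ4: w3:0→1, w4:0→1, w6:1→0
  Δ5: w6:0→1
  (5Δ to stable)
t=3 Δ0: w5=1 w0=1 w1=1 w2=0 clk=1 w3=1 w4=1 w6=1
  Δ1: clk:1→0
  (1Δ to stable)
t=4 Δ0: w5=1 w0=1 w1=1 w2=0 clk=0 w3=1 w4=1 w6=1
  Δ1: clk:0→1
  Δ2: w0:1→0, w1:1→0
  Δ3: w2:0→1, w4:1→0, w6:1→0
  Δ4: w5:1→0, w4:0→1
  Δ5: w3:1→0
  (5Δ to stable)
t=5 Δ0: w5=0 w0=0 w1=0 w2=1 clk=1 w3=0 w4=1 w6=0
  Δ1: clk:1→0
  (1Δ to stable)
t=6 Δ0: w5=0 w0=0 w1=0 w2=1 clk=0 w3=0 w4=1 w6=0
  Δ1: clk:0→1
  Δ2: w0:0→1, w1:0→1
  Δ3: w5:0→1, w2:1→0, w4:1→0, w6:0→1
  Δ4: w3:0→1, w4:0→1, w6:1→0
  Δ5: w6:0→1
  (5Δ to stable)
t=7 Δ0: w5=1 w0=1 w1=1 w2=0 clk=1 w3=1 w4=1 w6=1
  Δ1: clk:1→0
  (1Δ to stable)
t=8 Δ0: w5=1 w0=1 w1=1 w2=0 clk=0 w3=1 w4=1 w6=1
  Δ1: clk:0→1
  Δ2: w0:1→0, w1:1→0
  Δ3: w2:0→1, w4:1→0, w6:1→0
  Δ4: w5:1→0, w4:0→1
  Δ5: w3:1→0
  (5Δ to stable)

1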